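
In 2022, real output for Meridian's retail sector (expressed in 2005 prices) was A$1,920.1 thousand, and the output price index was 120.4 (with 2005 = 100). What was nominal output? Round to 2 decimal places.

Nominal output = Real × (output price index/100) = 1920.1 × 1.204 = 2311.80.

A$2,311.80 thousand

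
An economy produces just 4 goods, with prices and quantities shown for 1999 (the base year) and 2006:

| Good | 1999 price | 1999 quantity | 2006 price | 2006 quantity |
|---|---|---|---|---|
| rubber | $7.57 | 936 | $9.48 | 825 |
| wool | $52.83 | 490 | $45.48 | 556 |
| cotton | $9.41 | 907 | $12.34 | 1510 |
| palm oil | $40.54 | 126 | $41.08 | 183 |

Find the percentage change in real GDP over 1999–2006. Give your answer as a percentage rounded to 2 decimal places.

Real GDP 1999 = Nominal GDP 1999 = 7.57·936 + 52.83·490 + 9.41·907 + 40.54·126 = 46615.13.
Real GDP 2006 (at 1999 prices) = 7.57·825 + 52.83·556 + 9.41·1510 + 40.54·183 = 57246.65.
Real growth = 57246.65/46615.13 − 1 = 0.2281.

22.81%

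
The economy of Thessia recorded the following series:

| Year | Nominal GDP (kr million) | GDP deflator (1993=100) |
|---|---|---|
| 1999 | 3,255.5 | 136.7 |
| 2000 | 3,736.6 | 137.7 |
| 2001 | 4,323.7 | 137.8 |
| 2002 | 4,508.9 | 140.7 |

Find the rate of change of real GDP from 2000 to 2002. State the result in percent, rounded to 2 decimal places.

18.10%

Real GDP 2000 = 3736.6/1.377 = 2713.58.
Real GDP 2002 = 4508.9/1.407 = 3204.62.
Change = 3204.62/2713.58 − 1 = 0.1810.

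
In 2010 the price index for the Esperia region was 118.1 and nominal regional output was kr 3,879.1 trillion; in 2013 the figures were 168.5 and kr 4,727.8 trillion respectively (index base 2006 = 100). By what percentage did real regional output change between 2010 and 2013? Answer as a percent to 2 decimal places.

-14.58%

Real regional output 2010 = 3879.1 / 1.181 = 3284.59.
Real regional output 2013 = 4727.8 / 1.685 = 2805.82.
Real growth = 2805.82 / 3284.59 − 1 = -0.1458.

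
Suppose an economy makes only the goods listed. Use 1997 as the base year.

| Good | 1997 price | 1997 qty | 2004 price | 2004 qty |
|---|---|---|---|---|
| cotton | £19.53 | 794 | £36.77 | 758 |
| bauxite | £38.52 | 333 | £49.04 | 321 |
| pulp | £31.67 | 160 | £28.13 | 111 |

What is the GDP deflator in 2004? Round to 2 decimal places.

152.31

Nominal GDP 2004 = 36.77·758 + 49.04·321 + 28.13·111 = 46735.93.
Real GDP 2004 (at 1997 prices) = 19.53·758 + 38.52·321 + 31.67·111 = 30684.03.
Deflator = Nominal/Real × 100 = 46735.93/30684.03 × 100 = 152.314.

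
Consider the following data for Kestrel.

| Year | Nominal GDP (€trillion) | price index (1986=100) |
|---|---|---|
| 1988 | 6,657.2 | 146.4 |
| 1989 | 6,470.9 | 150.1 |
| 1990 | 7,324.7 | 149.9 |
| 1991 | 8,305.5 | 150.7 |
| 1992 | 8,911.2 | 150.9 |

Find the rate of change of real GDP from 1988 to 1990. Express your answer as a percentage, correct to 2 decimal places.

Real GDP 1988 = 6657.2/1.464 = 4547.27.
Real GDP 1990 = 7324.7/1.499 = 4886.39.
Change = 4886.39/4547.27 − 1 = 0.0746.

7.46%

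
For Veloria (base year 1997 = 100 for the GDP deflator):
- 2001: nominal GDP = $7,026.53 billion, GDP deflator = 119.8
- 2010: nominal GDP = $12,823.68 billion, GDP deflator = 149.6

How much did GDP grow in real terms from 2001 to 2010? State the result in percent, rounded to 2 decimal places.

Deflate each year: 2001 → 7026.53/1.198 = 5865.22; 2010 → 12823.68/1.496 = 8571.98.
So real GDP changed by 8571.98/5865.22 − 1 = 0.4615, i.e. 46.15%.

46.15%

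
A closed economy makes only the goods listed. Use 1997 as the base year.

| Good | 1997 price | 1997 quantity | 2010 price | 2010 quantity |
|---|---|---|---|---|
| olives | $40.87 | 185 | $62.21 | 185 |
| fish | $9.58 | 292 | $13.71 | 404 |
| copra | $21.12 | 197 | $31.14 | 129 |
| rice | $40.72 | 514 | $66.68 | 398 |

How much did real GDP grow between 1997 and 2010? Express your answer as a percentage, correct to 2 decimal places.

Real GDP 1997 = Nominal GDP 1997 = 40.87·185 + 9.58·292 + 21.12·197 + 40.72·514 = 35449.03.
Real GDP 2010 (at 1997 prices) = 40.87·185 + 9.58·404 + 21.12·129 + 40.72·398 = 30362.31.
Real growth = 30362.31/35449.03 − 1 = -0.1435.

-14.35%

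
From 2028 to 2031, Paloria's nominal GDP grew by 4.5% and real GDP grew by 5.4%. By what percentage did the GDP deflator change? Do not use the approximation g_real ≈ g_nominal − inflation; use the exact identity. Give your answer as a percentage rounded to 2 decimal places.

(1 + g_nom) = (1 + g_real)(1 + π), so π = 1.0450 / 1.0540 − 1 = -0.00854.

-0.85%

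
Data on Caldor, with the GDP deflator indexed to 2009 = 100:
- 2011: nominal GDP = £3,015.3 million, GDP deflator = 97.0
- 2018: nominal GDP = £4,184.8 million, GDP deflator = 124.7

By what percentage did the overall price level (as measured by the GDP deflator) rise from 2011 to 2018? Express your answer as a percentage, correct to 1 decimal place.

Price-level change = 124.7 / 97.0 − 1 = 0.2856.

28.6%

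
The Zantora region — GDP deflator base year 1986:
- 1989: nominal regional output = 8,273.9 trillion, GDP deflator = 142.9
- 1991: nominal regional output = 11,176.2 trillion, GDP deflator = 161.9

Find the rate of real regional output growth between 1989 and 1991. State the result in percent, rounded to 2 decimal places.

Deflate each year: 1989 → 8273.9/1.429 = 5789.99; 1991 → 11176.2/1.619 = 6903.15.
So real regional output changed by 6903.15/5789.99 − 1 = 0.1923, i.e. 19.23%.

19.23%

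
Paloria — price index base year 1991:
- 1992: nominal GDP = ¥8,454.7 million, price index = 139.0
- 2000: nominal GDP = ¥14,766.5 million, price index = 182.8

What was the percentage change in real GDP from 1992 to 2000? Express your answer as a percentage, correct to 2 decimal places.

Deflate each year: 1992 → 8454.7/1.390 = 6082.52; 2000 → 14766.5/1.828 = 8077.95.
So real GDP changed by 8077.95/6082.52 − 1 = 0.3281, i.e. 32.81%.

32.81%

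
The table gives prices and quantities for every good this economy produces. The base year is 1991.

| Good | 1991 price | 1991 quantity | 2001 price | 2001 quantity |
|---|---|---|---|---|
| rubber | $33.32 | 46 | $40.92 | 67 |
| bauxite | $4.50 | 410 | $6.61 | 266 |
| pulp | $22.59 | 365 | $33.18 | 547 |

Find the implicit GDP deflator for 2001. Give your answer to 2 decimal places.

143.48

Nominal GDP 2001 = 40.92·67 + 6.61·266 + 33.18·547 = 22649.36.
Real GDP 2001 (at 1991 prices) = 33.32·67 + 4.50·266 + 22.59·547 = 15786.17.
Deflator = Nominal/Real × 100 = 22649.36/15786.17 × 100 = 143.476.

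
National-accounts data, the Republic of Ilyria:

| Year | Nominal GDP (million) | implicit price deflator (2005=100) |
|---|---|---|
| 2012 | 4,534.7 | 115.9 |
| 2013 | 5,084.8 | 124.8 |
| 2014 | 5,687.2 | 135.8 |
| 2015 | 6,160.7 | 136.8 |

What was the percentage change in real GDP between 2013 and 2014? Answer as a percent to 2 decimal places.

Real GDP 2013 = 5084.8/1.248 = 4074.36.
Real GDP 2014 = 5687.2/1.358 = 4187.92.
Change = 4187.92/4074.36 − 1 = 0.0279.

2.79%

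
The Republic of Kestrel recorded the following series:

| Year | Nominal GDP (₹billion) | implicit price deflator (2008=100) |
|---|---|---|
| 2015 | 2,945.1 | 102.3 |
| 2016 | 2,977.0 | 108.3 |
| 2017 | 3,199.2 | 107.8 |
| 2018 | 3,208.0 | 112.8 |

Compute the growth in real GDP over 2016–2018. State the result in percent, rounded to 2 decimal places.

Real GDP 2016 = 2977.0/1.083 = 2748.85.
Real GDP 2018 = 3208.0/1.128 = 2843.97.
Change = 2843.97/2748.85 − 1 = 0.0346.

3.46%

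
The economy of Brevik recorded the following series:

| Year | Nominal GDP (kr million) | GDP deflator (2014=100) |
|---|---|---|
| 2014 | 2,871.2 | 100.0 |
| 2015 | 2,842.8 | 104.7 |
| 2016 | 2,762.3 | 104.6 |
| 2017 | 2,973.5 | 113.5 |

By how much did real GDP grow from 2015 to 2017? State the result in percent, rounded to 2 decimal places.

Real GDP 2015 = 2842.8/1.047 = 2715.19.
Real GDP 2017 = 2973.5/1.135 = 2619.82.
Change = 2619.82/2715.19 − 1 = -0.0351.

-3.51%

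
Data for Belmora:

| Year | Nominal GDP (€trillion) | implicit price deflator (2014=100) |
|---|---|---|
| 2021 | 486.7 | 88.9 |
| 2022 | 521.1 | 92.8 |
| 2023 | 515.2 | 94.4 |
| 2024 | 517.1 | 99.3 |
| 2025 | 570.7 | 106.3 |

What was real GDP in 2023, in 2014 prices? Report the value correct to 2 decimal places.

Real GDP 2023 = 515.2 / 0.944 = 545.76.

€545.76 trillion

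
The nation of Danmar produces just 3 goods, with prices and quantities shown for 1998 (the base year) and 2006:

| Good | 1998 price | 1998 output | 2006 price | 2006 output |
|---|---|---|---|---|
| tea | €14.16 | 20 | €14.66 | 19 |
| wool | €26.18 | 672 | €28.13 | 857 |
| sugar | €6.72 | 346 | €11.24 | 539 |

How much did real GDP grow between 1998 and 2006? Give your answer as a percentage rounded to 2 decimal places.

Real GDP 1998 = Nominal GDP 1998 = 14.16·20 + 26.18·672 + 6.72·346 = 20201.28.
Real GDP 2006 (at 1998 prices) = 14.16·19 + 26.18·857 + 6.72·539 = 26327.38.
Real growth = 26327.38/20201.28 − 1 = 0.3033.

30.33%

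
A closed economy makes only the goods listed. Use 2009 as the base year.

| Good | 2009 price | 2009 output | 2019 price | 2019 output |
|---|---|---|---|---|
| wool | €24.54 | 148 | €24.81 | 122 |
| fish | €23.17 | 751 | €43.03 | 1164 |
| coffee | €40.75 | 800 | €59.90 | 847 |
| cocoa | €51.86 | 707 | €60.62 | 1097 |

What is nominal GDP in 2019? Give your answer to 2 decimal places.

€170349.18

Nominal GDP 2019 = Σ (p_2019 × q_2019) = 24.81·122 + 43.03·1164 + 59.90·847 + 60.62·1097 = 170349.18.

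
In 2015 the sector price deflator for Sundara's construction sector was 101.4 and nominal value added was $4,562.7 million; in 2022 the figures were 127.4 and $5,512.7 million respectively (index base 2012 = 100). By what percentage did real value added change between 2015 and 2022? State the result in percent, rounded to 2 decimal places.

-3.84%

Real value added 2015 = 4562.7 / 1.014 = 4499.70.
Real value added 2022 = 5512.7 / 1.274 = 4327.08.
Real growth = 4327.08 / 4499.70 − 1 = -0.0384.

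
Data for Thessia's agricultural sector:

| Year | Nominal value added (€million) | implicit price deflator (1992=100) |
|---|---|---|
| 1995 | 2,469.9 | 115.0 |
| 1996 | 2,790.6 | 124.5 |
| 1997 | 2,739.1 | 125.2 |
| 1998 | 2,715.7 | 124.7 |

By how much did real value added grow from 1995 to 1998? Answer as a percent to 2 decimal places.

1.40%

Real value added 1995 = 2469.9/1.150 = 2147.74.
Real value added 1998 = 2715.7/1.247 = 2177.79.
Change = 2177.79/2147.74 − 1 = 0.0140.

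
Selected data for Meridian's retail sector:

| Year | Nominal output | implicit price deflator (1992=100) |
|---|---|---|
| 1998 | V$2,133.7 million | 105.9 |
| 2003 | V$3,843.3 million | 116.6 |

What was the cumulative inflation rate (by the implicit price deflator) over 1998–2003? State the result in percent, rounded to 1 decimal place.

10.1%

Price-level change = 116.6 / 105.9 − 1 = 0.1010.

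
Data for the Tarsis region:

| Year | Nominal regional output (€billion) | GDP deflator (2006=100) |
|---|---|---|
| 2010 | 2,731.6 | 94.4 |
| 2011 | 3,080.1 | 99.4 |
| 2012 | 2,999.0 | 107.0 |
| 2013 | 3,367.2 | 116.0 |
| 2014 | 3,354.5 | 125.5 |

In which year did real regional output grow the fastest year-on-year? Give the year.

2011: real = 3080.1/0.994 = 3098.69; growth vs 2010 (2893.64) = 7.09%.
2012: real = 2999.0/1.070 = 2802.80; growth vs 2011 (3098.69) = -9.55%.
2013: real = 3367.2/1.160 = 2902.76; growth vs 2012 (2802.80) = 3.57%.
2014: real = 3354.5/1.255 = 2672.91; growth vs 2013 (2902.76) = -7.92%.

2011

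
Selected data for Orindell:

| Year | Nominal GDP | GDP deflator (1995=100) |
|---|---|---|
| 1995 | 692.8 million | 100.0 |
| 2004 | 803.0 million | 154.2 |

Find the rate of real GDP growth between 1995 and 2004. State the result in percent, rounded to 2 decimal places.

Deflate each year: 1995 → 692.8/1.000 = 692.80; 2004 → 803.0/1.542 = 520.75.
So real GDP changed by 520.75/692.80 − 1 = -0.2483, i.e. -24.83%.

-24.83%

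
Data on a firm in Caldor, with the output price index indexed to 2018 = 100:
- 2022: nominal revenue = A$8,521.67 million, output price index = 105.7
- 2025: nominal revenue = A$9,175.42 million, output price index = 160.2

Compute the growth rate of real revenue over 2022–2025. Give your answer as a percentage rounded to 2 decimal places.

Real revenue 2022 = 8521.67 / 1.057 = 8062.13.
Real revenue 2025 = 9175.42 / 1.602 = 5727.48.
Real growth = 5727.48 / 8062.13 − 1 = -0.2896.

-28.96%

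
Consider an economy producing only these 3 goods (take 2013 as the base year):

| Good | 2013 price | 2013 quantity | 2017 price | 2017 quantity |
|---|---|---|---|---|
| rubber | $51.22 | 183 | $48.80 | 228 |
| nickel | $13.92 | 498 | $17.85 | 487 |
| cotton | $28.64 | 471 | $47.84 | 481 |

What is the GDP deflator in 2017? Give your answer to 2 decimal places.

132.88

Nominal GDP 2017 = 48.80·228 + 17.85·487 + 47.84·481 = 42830.39.
Real GDP 2017 (at 2013 prices) = 51.22·228 + 13.92·487 + 28.64·481 = 32233.04.
Deflator = Nominal/Real × 100 = 42830.39/32233.04 × 100 = 132.877.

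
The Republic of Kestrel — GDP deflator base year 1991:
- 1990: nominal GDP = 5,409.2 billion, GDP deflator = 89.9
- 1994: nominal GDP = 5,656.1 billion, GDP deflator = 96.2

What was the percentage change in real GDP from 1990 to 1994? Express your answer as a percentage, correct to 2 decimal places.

Real GDP 1990 = 5409.2 / 0.899 = 6016.91.
Real GDP 1994 = 5656.1 / 0.962 = 5879.52.
Real growth = 5879.52 / 6016.91 − 1 = -0.0228.

-2.28%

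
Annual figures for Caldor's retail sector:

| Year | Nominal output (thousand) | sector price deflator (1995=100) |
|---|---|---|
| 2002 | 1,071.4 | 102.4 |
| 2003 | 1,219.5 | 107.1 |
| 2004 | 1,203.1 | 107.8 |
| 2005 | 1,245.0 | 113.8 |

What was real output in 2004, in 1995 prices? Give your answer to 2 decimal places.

1,116.05 thousand

Real output 2004 = 1203.1 / 1.078 = 1116.05.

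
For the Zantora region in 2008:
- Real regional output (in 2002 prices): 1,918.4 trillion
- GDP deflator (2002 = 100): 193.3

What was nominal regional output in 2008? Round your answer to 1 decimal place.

Nominal regional output = Real × (GDP deflator/100) = 1918.4 × 1.933 = 3708.27.

3,708.3 trillion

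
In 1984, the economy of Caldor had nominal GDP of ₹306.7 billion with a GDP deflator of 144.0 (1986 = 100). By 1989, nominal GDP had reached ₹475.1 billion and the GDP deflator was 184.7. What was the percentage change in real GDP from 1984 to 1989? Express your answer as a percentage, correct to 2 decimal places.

Real GDP 1984 = 306.7 / 1.440 = 212.99.
Real GDP 1989 = 475.1 / 1.847 = 257.23.
Real growth = 257.23 / 212.99 − 1 = 0.2077.

20.77%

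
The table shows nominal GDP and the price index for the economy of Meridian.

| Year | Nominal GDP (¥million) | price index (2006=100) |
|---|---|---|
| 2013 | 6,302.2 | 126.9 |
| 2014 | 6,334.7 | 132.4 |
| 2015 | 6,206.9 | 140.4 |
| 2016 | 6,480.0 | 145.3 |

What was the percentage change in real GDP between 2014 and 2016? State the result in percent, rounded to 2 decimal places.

Real GDP 2014 = 6334.7/1.324 = 4784.52.
Real GDP 2016 = 6480.0/1.453 = 4459.74.
Change = 4459.74/4784.52 − 1 = -0.0679.

-6.79%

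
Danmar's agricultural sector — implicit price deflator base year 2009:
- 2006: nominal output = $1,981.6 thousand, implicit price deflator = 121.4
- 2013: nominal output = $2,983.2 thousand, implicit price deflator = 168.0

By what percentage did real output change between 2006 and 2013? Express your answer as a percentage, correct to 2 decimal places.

Deflate each year: 2006 → 1981.6/1.214 = 1632.29; 2013 → 2983.2/1.680 = 1775.71.
So real output changed by 1775.71/1632.29 − 1 = 0.0879, i.e. 8.79%.

8.79%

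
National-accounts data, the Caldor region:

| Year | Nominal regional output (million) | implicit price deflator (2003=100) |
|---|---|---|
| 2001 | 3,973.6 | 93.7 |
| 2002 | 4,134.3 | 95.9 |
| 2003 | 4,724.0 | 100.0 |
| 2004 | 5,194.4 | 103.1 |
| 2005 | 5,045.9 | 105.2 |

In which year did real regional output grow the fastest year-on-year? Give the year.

2002: real = 4134.3/0.959 = 4311.05; growth vs 2001 (4240.77) = 1.66%.
2003: real = 4724.0/1.000 = 4724.00; growth vs 2002 (4311.05) = 9.58%.
2004: real = 5194.4/1.031 = 5038.22; growth vs 2003 (4724.00) = 6.65%.
2005: real = 5045.9/1.052 = 4796.48; growth vs 2004 (5038.22) = -4.80%.

2003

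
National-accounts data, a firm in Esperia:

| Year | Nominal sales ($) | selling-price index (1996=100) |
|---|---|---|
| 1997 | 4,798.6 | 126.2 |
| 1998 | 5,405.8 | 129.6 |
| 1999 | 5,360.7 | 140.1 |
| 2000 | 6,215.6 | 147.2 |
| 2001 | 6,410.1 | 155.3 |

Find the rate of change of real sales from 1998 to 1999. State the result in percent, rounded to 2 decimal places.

Real sales 1998 = 5405.8/1.296 = 4171.14.
Real sales 1999 = 5360.7/1.401 = 3826.34.
Change = 3826.34/4171.14 − 1 = -0.0827.

-8.27%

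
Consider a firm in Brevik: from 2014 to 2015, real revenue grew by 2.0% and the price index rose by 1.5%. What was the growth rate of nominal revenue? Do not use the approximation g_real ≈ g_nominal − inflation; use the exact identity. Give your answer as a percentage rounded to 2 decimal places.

(1 + g_nom) = (1 + g_real)(1 + π) = 1.0200 × 1.0150 = 1.03530.

3.53%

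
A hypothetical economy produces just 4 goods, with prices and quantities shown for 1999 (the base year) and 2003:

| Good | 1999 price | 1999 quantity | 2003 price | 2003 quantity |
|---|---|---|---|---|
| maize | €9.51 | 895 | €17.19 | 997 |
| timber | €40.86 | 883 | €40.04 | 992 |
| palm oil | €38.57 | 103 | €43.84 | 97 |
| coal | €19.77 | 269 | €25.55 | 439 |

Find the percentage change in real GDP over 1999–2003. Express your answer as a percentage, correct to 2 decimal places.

15.87%

Real GDP 1999 = Nominal GDP 1999 = 9.51·895 + 40.86·883 + 38.57·103 + 19.77·269 = 53881.67.
Real GDP 2003 (at 1999 prices) = 9.51·997 + 40.86·992 + 38.57·97 + 19.77·439 = 62434.91.
Real growth = 62434.91/53881.67 − 1 = 0.1587.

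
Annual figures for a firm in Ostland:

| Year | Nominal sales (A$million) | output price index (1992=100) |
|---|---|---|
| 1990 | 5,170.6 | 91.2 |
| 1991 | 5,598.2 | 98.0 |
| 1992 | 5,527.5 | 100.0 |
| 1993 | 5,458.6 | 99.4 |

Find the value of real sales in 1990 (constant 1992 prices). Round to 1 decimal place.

Real sales 1990 = 5170.6 / 0.912 = 5669.52.

A$5,669.5 million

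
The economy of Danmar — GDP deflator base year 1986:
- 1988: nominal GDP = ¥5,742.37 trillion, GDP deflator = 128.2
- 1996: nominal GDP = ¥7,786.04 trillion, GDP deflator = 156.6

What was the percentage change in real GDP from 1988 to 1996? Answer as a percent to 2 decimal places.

Real GDP 1988 = 5742.37 / 1.282 = 4479.23.
Real GDP 1996 = 7786.04 / 1.566 = 4971.93.
Real growth = 4971.93 / 4479.23 − 1 = 0.1100.

11.00%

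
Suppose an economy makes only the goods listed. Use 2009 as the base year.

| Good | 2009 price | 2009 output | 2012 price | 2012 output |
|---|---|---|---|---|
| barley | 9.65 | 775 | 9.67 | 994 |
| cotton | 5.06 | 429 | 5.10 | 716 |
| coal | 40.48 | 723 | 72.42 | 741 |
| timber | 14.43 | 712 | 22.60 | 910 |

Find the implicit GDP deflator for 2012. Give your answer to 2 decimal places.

Nominal GDP 2012 = 9.67·994 + 5.10·716 + 72.42·741 + 22.60·910 = 87492.80.
Real GDP 2012 (at 2009 prices) = 9.65·994 + 5.06·716 + 40.48·741 + 14.43·910 = 56342.04.
Deflator = Nominal/Real × 100 = 87492.80/56342.04 × 100 = 155.289.

155.29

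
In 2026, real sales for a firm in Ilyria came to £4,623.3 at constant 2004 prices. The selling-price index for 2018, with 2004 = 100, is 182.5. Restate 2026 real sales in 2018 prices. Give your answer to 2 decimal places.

£8,437.52

Real sales in 2018 prices = Real sales in 2004 prices × (P_2018/P_2004) = 4623.3 × 1.825 = 8437.52.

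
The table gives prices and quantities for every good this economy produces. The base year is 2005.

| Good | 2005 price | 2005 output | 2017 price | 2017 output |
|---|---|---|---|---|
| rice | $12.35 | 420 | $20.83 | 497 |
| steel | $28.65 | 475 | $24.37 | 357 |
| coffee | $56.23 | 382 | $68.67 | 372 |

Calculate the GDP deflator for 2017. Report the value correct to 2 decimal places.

Nominal GDP 2017 = 20.83·497 + 24.37·357 + 68.67·372 = 44597.84.
Real GDP 2017 (at 2005 prices) = 12.35·497 + 28.65·357 + 56.23·372 = 37283.56.
Deflator = Nominal/Real × 100 = 44597.84/37283.56 × 100 = 119.618.

119.62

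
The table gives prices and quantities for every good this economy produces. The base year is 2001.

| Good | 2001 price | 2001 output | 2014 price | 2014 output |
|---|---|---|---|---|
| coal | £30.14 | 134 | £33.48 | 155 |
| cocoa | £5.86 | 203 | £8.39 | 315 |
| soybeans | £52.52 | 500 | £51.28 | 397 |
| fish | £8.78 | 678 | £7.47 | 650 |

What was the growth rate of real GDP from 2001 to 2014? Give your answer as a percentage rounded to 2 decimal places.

Real GDP 2001 = Nominal GDP 2001 = 30.14·134 + 5.86·203 + 52.52·500 + 8.78·678 = 37441.18.
Real GDP 2014 (at 2001 prices) = 30.14·155 + 5.86·315 + 52.52·397 + 8.78·650 = 33075.04.
Real growth = 33075.04/37441.18 − 1 = -0.1166.

-11.66%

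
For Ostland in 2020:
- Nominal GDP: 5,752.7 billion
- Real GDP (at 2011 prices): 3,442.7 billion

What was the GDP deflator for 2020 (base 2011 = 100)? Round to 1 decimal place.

167.1

GDP deflator = (Nominal / Real) × 100 = 5752.7 / 3442.7 × 100 = 167.10.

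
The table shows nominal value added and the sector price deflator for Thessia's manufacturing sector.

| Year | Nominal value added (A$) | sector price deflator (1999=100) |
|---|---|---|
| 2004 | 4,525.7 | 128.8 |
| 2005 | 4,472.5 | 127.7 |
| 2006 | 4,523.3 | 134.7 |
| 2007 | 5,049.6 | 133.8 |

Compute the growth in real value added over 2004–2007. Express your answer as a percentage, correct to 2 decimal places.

7.41%

Real value added 2004 = 4525.7/1.288 = 3513.74.
Real value added 2007 = 5049.6/1.338 = 3773.99.
Change = 3773.99/3513.74 − 1 = 0.0741.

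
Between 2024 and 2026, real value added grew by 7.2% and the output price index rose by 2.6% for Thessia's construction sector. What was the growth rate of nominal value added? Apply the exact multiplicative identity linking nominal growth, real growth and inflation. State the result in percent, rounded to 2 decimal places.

(1 + g_nom) = (1 + g_real)(1 + π) = 1.0720 × 1.0260 = 1.09987.

9.99%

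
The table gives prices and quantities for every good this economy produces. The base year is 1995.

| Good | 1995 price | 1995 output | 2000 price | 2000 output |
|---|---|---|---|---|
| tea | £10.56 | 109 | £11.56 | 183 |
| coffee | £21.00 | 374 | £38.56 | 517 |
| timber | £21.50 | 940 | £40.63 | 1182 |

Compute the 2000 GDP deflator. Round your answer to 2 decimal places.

Nominal GDP 2000 = 11.56·183 + 38.56·517 + 40.63·1182 = 70075.66.
Real GDP 2000 (at 1995 prices) = 10.56·183 + 21.00·517 + 21.50·1182 = 38202.48.
Deflator = Nominal/Real × 100 = 70075.66/38202.48 × 100 = 183.432.

183.43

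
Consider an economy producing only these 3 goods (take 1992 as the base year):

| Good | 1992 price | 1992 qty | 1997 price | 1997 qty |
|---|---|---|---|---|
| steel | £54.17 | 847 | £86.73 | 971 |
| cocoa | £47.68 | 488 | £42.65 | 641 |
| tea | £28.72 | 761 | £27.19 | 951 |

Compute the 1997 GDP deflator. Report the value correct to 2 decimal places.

Nominal GDP 1997 = 86.73·971 + 42.65·641 + 27.19·951 = 137411.17.
Real GDP 1997 (at 1992 prices) = 54.17·971 + 47.68·641 + 28.72·951 = 110474.67.
Deflator = Nominal/Real × 100 = 137411.17/110474.67 × 100 = 124.383.

124.38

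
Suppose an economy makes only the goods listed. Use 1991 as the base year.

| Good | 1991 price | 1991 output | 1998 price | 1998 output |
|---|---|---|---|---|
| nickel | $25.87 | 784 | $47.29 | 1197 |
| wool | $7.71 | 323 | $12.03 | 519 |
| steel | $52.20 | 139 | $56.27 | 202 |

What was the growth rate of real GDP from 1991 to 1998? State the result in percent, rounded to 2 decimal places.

51.57%

Real GDP 1991 = Nominal GDP 1991 = 25.87·784 + 7.71·323 + 52.20·139 = 30028.21.
Real GDP 1998 (at 1991 prices) = 25.87·1197 + 7.71·519 + 52.20·202 = 45512.28.
Real growth = 45512.28/30028.21 − 1 = 0.5157.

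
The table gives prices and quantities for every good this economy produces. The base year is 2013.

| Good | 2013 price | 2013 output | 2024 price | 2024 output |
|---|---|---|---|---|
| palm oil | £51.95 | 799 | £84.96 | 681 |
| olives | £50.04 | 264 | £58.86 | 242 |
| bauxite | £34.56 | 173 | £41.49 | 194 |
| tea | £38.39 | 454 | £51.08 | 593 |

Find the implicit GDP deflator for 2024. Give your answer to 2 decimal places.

Nominal GDP 2024 = 84.96·681 + 58.86·242 + 41.49·194 + 51.08·593 = 110441.38.
Real GDP 2024 (at 2013 prices) = 51.95·681 + 50.04·242 + 34.56·194 + 38.39·593 = 76957.54.
Deflator = Nominal/Real × 100 = 110441.38/76957.54 × 100 = 143.509.

143.51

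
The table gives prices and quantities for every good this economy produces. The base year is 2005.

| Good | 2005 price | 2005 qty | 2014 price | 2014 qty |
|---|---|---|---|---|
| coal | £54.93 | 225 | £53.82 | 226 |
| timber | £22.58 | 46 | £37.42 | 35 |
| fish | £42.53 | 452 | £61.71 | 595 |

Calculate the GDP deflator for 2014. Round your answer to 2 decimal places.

130.33

Nominal GDP 2014 = 53.82·226 + 37.42·35 + 61.71·595 = 50190.47.
Real GDP 2014 (at 2005 prices) = 54.93·226 + 22.58·35 + 42.53·595 = 38509.83.
Deflator = Nominal/Real × 100 = 50190.47/38509.83 × 100 = 130.332.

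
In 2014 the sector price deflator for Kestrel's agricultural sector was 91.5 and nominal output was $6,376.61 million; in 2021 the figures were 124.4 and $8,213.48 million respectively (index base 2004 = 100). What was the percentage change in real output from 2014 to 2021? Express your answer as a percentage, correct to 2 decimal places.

Real output 2014 = 6376.61 / 0.915 = 6968.97.
Real output 2021 = 8213.48 / 1.244 = 6602.48.
Real growth = 6602.48 / 6968.97 − 1 = -0.0526.

-5.26%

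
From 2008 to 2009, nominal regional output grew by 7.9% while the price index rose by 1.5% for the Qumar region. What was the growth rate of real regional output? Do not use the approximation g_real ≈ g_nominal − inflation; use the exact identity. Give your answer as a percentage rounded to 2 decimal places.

6.31%

(1 + g_nom) = (1 + g_real)(1 + π), so g_real = 1.0790 / 1.0150 − 1 = 0.06305.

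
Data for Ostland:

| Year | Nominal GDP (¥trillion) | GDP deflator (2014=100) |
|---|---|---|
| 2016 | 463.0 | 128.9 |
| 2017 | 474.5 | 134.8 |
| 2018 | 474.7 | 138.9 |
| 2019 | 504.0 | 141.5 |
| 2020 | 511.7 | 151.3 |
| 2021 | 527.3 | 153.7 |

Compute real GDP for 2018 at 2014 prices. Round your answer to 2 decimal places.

¥341.76 trillion

Real GDP 2018 = 474.7 / 1.389 = 341.76.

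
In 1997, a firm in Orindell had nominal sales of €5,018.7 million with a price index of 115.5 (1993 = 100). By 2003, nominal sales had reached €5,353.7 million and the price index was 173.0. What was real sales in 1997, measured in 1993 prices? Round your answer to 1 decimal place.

Real sales = Nominal / (price index/100) = 5018.7 / 1.155 = 4345.19.

€4,345.2 million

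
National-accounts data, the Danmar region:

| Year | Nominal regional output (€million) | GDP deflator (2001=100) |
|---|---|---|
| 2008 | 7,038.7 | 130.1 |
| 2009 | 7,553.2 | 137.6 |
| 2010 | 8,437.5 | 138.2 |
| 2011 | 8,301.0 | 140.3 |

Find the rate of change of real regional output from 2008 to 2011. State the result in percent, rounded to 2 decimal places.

Real regional output 2008 = 7038.7/1.301 = 5410.22.
Real regional output 2011 = 8301.0/1.403 = 5916.61.
Change = 5916.61/5410.22 − 1 = 0.0936.

9.36%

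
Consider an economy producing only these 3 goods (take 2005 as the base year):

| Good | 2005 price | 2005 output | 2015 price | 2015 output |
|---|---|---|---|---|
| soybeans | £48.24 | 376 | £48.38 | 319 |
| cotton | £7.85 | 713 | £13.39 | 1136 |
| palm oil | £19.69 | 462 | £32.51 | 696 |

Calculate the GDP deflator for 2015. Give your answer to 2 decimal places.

140.15

Nominal GDP 2015 = 48.38·319 + 13.39·1136 + 32.51·696 = 53271.22.
Real GDP 2015 (at 2005 prices) = 48.24·319 + 7.85·1136 + 19.69·696 = 38010.40.
Deflator = Nominal/Real × 100 = 53271.22/38010.40 × 100 = 140.149.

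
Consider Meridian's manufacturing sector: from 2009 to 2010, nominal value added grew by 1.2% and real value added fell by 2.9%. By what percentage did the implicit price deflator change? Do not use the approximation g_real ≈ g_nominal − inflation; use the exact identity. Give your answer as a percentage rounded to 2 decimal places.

(1 + g_nom) = (1 + g_real)(1 + π), so π = 1.0120 / 0.9710 − 1 = 0.04222.

4.22%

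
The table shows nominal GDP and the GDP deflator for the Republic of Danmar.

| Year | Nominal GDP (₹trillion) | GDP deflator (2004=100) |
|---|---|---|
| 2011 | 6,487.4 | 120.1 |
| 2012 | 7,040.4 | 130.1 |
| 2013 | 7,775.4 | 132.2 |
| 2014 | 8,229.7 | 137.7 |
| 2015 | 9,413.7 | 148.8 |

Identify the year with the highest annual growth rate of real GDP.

2012: real = 7040.4/1.301 = 5411.53; growth vs 2011 (5401.67) = 0.18%.
2013: real = 7775.4/1.322 = 5881.54; growth vs 2012 (5411.53) = 8.69%.
2014: real = 8229.7/1.377 = 5976.54; growth vs 2013 (5881.54) = 1.62%.
2015: real = 9413.7/1.488 = 6326.41; growth vs 2014 (5976.54) = 5.85%.

2013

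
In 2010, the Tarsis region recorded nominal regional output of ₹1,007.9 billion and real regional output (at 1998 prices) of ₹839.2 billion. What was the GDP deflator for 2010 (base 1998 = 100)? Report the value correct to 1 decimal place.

120.1

GDP deflator = (Nominal / Real) × 100 = 1007.9 / 839.2 × 100 = 120.10.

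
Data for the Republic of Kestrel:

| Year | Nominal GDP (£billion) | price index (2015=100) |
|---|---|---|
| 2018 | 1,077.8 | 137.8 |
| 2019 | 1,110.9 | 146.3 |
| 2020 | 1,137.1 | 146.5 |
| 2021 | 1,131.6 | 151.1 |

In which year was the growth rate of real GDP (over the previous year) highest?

2019: real = 1110.9/1.463 = 759.33; growth vs 2018 (782.15) = -2.92%.
2020: real = 1137.1/1.465 = 776.18; growth vs 2019 (759.33) = 2.22%.
2021: real = 1131.6/1.511 = 748.91; growth vs 2020 (776.18) = -3.51%.

2020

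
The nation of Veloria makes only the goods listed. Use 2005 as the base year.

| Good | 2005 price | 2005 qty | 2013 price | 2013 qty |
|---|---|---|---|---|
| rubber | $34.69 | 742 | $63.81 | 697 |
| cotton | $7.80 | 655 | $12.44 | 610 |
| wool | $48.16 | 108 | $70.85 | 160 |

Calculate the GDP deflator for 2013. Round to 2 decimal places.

Nominal GDP 2013 = 63.81·697 + 12.44·610 + 70.85·160 = 63399.97.
Real GDP 2013 (at 2005 prices) = 34.69·697 + 7.80·610 + 48.16·160 = 36642.53.
Deflator = Nominal/Real × 100 = 63399.97/36642.53 × 100 = 173.023.

173.02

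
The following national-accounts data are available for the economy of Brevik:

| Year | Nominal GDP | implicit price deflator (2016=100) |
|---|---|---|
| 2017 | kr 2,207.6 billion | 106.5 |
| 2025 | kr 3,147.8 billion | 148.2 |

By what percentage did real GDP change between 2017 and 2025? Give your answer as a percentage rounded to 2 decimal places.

2.47%

Real GDP 2017 = 2207.6 / 1.065 = 2072.86.
Real GDP 2025 = 3147.8 / 1.482 = 2124.02.
Real growth = 2124.02 / 2072.86 − 1 = 0.0247.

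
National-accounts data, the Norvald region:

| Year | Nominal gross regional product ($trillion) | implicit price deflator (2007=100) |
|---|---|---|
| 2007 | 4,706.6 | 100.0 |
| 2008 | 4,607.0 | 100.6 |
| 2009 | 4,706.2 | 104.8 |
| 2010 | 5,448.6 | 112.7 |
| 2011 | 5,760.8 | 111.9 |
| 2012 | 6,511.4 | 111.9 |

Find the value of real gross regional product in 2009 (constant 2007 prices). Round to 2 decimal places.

$4,490.65 trillion

Real gross regional product 2009 = 4706.2 / 1.048 = 4490.65.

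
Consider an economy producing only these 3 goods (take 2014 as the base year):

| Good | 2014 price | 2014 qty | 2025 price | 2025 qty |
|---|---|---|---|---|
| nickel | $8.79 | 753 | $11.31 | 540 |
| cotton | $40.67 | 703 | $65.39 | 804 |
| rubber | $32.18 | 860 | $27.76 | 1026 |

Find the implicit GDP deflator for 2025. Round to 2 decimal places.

123.70

Nominal GDP 2025 = 11.31·540 + 65.39·804 + 27.76·1026 = 87162.72.
Real GDP 2025 (at 2014 prices) = 8.79·540 + 40.67·804 + 32.18·1026 = 70461.96.
Deflator = Nominal/Real × 100 = 87162.72/70461.96 × 100 = 123.702.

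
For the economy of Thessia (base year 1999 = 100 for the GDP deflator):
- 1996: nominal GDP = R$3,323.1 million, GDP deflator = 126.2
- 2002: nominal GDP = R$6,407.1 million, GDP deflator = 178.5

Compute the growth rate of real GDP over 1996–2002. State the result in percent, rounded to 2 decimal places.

36.31%

Deflate each year: 1996 → 3323.1/1.262 = 2633.20; 2002 → 6407.1/1.785 = 3589.41.
So real GDP changed by 3589.41/2633.20 − 1 = 0.3631, i.e. 36.31%.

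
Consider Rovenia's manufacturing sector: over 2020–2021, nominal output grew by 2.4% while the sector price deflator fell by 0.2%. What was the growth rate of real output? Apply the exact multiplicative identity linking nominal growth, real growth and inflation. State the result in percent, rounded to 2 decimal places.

2.61%

(1 + g_nom) = (1 + g_real)(1 + π), so g_real = 1.0240 / 0.9980 − 1 = 0.02605.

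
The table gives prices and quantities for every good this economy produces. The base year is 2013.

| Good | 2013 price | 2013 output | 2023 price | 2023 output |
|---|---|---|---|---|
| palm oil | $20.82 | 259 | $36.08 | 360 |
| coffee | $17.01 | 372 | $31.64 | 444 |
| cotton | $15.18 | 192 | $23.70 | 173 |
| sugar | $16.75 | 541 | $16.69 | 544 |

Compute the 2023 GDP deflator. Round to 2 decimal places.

Nominal GDP 2023 = 36.08·360 + 31.64·444 + 23.70·173 + 16.69·544 = 40216.42.
Real GDP 2023 (at 2013 prices) = 20.82·360 + 17.01·444 + 15.18·173 + 16.75·544 = 26785.78.
Deflator = Nominal/Real × 100 = 40216.42/26785.78 × 100 = 150.141.

150.14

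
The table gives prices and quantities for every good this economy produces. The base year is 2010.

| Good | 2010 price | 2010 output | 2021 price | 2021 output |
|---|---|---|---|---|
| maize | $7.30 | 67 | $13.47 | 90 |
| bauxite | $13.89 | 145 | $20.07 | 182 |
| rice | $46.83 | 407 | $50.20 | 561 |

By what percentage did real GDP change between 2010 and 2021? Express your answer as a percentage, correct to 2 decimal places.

Real GDP 2010 = Nominal GDP 2010 = 7.30·67 + 13.89·145 + 46.83·407 = 21562.96.
Real GDP 2021 (at 2010 prices) = 7.30·90 + 13.89·182 + 46.83·561 = 29456.61.
Real growth = 29456.61/21562.96 − 1 = 0.3661.

36.61%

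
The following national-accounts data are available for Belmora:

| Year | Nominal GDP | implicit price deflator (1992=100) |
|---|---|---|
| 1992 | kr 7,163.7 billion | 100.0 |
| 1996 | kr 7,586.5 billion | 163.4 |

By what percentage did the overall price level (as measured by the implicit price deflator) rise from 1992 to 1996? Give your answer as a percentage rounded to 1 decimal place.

63.4%

Price-level change = 163.4 / 100.0 − 1 = 0.6340.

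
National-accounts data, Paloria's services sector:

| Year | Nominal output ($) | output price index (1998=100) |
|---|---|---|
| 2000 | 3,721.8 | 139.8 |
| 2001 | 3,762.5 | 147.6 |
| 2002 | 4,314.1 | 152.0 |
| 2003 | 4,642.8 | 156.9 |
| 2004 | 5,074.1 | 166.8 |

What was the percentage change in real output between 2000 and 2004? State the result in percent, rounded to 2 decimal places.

14.27%

Real output 2000 = 3721.8/1.398 = 2662.23.
Real output 2004 = 5074.1/1.668 = 3042.03.
Change = 3042.03/2662.23 − 1 = 0.1427.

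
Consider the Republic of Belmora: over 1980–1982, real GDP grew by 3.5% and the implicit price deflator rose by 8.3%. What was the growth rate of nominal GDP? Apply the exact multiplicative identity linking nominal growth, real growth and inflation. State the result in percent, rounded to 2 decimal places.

(1 + g_nom) = (1 + g_real)(1 + π) = 1.0350 × 1.0830 = 1.12091.

12.09%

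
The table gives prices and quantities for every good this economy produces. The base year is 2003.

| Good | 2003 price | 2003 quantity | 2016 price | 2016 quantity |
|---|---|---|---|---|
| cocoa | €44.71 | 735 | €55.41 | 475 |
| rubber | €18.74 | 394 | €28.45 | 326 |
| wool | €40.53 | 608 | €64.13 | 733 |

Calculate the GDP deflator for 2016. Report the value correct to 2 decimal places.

Nominal GDP 2016 = 55.41·475 + 28.45·326 + 64.13·733 = 82601.74.
Real GDP 2016 (at 2003 prices) = 44.71·475 + 18.74·326 + 40.53·733 = 57054.98.
Deflator = Nominal/Real × 100 = 82601.74/57054.98 × 100 = 144.776.

144.78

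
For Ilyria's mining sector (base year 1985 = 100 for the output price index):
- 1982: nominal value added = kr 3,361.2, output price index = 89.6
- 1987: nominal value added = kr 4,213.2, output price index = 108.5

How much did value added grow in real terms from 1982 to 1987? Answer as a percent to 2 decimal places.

3.51%

Deflate each year: 1982 → 3361.2/0.896 = 3751.34; 1987 → 4213.2/1.085 = 3883.13.
So real value added changed by 3883.13/3751.34 − 1 = 0.0351, i.e. 3.51%.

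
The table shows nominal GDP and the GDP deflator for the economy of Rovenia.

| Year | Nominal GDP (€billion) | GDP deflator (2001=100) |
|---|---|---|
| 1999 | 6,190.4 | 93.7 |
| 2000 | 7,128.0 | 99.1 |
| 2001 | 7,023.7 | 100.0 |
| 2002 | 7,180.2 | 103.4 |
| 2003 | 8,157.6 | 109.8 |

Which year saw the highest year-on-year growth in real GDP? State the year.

2000

2000: real = 7128.0/0.991 = 7192.73; growth vs 1999 (6606.62) = 8.87%.
2001: real = 7023.7/1.000 = 7023.70; growth vs 2000 (7192.73) = -2.35%.
2002: real = 7180.2/1.034 = 6944.10; growth vs 2001 (7023.70) = -1.13%.
2003: real = 8157.6/1.098 = 7429.51; growth vs 2002 (6944.10) = 6.99%.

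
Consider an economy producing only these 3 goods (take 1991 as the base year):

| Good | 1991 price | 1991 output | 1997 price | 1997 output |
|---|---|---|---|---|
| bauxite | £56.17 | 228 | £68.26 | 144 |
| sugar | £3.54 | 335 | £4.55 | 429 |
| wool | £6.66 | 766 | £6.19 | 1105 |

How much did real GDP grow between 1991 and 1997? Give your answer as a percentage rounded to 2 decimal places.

-11.14%

Real GDP 1991 = Nominal GDP 1991 = 56.17·228 + 3.54·335 + 6.66·766 = 19094.22.
Real GDP 1997 (at 1991 prices) = 56.17·144 + 3.54·429 + 6.66·1105 = 16966.44.
Real growth = 16966.44/19094.22 − 1 = -0.1114.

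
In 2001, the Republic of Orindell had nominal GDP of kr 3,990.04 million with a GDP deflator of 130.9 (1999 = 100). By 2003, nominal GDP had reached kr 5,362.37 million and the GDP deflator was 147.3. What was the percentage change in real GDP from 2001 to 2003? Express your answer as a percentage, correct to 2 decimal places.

19.43%

Real GDP 2001 = 3990.04 / 1.309 = 3048.16.
Real GDP 2003 = 5362.37 / 1.473 = 3640.44.
Real growth = 3640.44 / 3048.16 − 1 = 0.1943.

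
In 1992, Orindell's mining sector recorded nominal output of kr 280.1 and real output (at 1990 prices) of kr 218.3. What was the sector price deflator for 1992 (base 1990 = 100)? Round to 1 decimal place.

sector price deflator = (Nominal / Real) × 100 = 280.1 / 218.3 × 100 = 128.31.

128.3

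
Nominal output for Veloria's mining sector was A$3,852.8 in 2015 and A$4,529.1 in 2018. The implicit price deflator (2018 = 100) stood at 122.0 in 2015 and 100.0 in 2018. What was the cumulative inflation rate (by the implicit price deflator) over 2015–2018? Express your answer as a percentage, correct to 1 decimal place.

-18.0%

Price-level change = 100.0 / 122.0 − 1 = -0.1803.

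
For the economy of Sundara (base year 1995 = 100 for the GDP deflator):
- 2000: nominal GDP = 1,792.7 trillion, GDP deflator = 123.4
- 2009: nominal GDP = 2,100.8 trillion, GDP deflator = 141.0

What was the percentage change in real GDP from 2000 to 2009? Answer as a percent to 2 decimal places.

Real GDP 2000 = 1792.7 / 1.234 = 1452.76.
Real GDP 2009 = 2100.8 / 1.410 = 1489.93.
Real growth = 1489.93 / 1452.76 − 1 = 0.0256.

2.56%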